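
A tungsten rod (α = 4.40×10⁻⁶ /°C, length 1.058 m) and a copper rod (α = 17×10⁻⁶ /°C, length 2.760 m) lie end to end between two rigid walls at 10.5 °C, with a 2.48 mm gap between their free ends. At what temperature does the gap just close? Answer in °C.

Gap closes when ΔL₁ + ΔL₂ = 2.48 mm = 2.48×10⁻³ m
(α₁L₁ + α₂L₂)ΔT = g
α₁L₁ + α₂L₂ = 4.40×10⁻⁶×1.058 + 17×10⁻⁶×2.760 = 5.15752×10⁻⁵ m/K
ΔT = 2.48×10⁻³ / 5.15752×10⁻⁵ = 48.085 K
T = 10.5 + 48.085 = 58.585 °C

T = 58.6 °C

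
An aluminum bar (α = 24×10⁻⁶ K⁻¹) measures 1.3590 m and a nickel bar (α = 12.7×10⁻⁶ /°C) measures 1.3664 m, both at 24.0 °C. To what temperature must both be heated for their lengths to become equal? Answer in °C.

T = 508.8 °C

Equal length when α₁L₁ΔT − α₂L₂ΔT = L₂ − L₁ = 7.40×10⁻³ m
α₁L₁ = 3.2616×10⁻⁵, α₂L₂ = 1.735328×10⁻⁵ → Δ(αL) = 1.526272×10⁻⁵ m/K
ΔT = 7.40×10⁻³ / 1.526272×10⁻⁵ = 484.841 K, so T = 24.0 + 484.841 = 508.841 °C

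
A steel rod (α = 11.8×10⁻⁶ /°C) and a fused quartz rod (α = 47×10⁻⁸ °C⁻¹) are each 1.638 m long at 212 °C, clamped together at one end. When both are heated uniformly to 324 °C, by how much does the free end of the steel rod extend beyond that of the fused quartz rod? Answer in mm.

ΔT = 112 K
steel: ΔL = 11.8×10⁻⁶ × 1.638 m × 112 = 2.1648×10⁻³ m = 2.1648 mm
fused quartz: ΔL = 47×10⁻⁸ × 1.638 m × 112 = 8.6224×10⁻⁵ m = 0.086224 mm
difference = 2.1648 − 0.086224 = 2.078576 mm

2.08 mm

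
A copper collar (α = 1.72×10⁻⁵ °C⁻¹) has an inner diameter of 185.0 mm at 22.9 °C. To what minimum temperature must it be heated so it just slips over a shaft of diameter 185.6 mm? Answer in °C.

T = 211 °C

Required Δd = 185.6 − 185.0 = 0.6 mm
Δd = αd₀ΔT ⇒ ΔT = Δd/(αd₀) = 0.6 / (1.72×10⁻⁵ × 185.0) = 188.56 K
T_min = 22.9 + 188.56 = 211.46 °C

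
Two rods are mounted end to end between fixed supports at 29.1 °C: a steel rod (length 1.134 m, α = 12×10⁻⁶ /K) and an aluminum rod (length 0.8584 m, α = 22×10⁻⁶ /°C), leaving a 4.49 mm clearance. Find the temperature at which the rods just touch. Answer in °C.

T = 167 °C

α₁L₁ = 1.3608×10⁻⁵ m/K, α₂L₂ = 1.88848×10⁻⁵ m/K → total 3.24928×10⁻⁵ m/K
ΔT = g/(α₁L₁+α₂L₂) = 4.49×10⁻³ / 3.24928×10⁻⁵ = 138.18 K
T = 29.1 + 138.18 = 167.28 °C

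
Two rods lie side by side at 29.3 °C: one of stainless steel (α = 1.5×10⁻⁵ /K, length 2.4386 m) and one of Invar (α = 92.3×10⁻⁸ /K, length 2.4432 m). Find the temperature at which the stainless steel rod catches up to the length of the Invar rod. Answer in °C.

Equal length when α₁L₁ΔT − α₂L₂ΔT = L₂ − L₁ = 4.60×10⁻³ m
α₁L₁ = 3.6579×10⁻⁵, α₂L₂ = 2.2550736×10⁻⁶ → Δ(αL) = 3.43239264×10⁻⁵ m/K
ΔT = 4.60×10⁻³ / 3.43239264×10⁻⁵ = 134.017 K, so T = 29.3 + 134.017 = 163.317 °C

T = 163.3 °C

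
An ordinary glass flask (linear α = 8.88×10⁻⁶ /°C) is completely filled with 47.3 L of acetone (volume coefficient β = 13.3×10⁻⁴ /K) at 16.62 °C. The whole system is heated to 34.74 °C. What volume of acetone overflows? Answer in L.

The flask also expands: β_container ≈ 3α = 2.664×10⁻⁵ /K
Net overflow = V₀(β_liq − 3α_cont)ΔT
β − 3α = 1.33×10⁻³ − 2.664×10⁻⁵ = 1.30336×10⁻³ /K; ΔT = 18.12 K
ΔV = 47.3 × 1.30336×10⁻³ × 18.12 = 1.12 L

1.12 L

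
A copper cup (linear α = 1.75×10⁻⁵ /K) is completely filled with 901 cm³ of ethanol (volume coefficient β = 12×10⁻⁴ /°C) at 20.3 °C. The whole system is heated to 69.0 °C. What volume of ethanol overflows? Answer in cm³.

The cup also expands: β_container ≈ 3α = 5.25×10⁻⁵ /K
Net overflow = V₀(β_liq − 3α_cont)ΔT
β − 3α = 1.20×10⁻³ − 5.25×10⁻⁵ = 1.1475×10⁻³ /K; ΔT = 48.7 K
ΔV = 901 × 1.1475×10⁻³ × 48.7 = 50.4 cm³

50.4 cm³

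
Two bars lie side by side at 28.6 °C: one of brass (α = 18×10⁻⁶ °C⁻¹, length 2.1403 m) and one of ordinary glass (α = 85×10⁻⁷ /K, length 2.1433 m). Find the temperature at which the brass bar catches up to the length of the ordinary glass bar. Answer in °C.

T = 176.3 °C

L₁(1 + α₁ΔT) = L₂(1 + α₂ΔT) ⇒ ΔT = (L₂ − L₁)/(α₁L₁ − α₂L₂)
L₂ − L₁ = 2.1433 − 2.1403 = 3.00×10⁻³ m
α₁L₁ − α₂L₂ = 18×10⁻⁶×2.1403 − 85×10⁻⁷×2.1433 = 2.030735×10⁻⁵ m/K
ΔT = 3.00×10⁻³ / 2.030735×10⁻⁵ = 147.730 K
T = 28.6 + 147.730 = 176.330 °C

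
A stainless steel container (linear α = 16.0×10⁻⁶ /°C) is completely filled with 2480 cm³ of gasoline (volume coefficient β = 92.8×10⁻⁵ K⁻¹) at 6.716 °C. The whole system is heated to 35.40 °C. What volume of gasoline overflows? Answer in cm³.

62.6 cm³

The container also expands: β_container ≈ 3α = 4.8×10⁻⁵ /K
Net overflow = V₀(β_liq − 3α_cont)ΔT
β − 3α = 9.28×10⁻⁴ − 4.8×10⁻⁵ = 8.80×10⁻⁴ /K; ΔT = 28.684 K
ΔV = 2480 × 8.80×10⁻⁴ × 28.684 = 62.6 cm³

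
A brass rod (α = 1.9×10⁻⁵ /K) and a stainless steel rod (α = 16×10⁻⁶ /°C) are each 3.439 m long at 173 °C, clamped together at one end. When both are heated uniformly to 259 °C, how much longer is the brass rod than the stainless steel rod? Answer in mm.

ΔT = 86 K
brass: ΔL = 1.9×10⁻⁵ × 3.439 m × 86 = 5.6193×10⁻³ m = 5.6193 mm
stainless steel: ΔL = 16×10⁻⁶ × 3.439 m × 86 = 4.7321×10⁻³ m = 4.7321 mm
difference = 5.6193 − 4.7321 = 0.8872 mm

0.887 mm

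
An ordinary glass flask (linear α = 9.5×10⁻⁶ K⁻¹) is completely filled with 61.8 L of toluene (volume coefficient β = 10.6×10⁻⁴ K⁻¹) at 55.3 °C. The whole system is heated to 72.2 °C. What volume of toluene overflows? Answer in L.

1.08 L

The flask also expands: β_container ≈ 3α = 2.85×10⁻⁵ /K
Net overflow = V₀(β_liq − 3α_cont)ΔT
β − 3α = 1.06×10⁻³ − 2.85×10⁻⁵ = 1.0315×10⁻³ /K; ΔT = 16.9 K
ΔV = 61.8 × 1.0315×10⁻³ × 16.9 = 1.08 L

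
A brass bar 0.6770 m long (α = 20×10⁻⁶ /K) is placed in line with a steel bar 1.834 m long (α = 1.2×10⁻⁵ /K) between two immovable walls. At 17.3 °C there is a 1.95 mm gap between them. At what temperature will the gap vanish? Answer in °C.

T = 72.2 °C

α₁L₁ = 1.354×10⁻⁵ m/K, α₂L₂ = 2.2008×10⁻⁵ m/K → total 3.5548×10⁻⁵ m/K
ΔT = g/(α₁L₁+α₂L₂) = 1.95×10⁻³ / 3.5548×10⁻⁵ = 54.855 K
T = 17.3 + 54.855 = 72.155 °C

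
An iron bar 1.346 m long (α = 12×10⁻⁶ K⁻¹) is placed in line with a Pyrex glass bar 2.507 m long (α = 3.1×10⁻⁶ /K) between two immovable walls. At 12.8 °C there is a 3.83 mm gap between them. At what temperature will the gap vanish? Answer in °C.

T = 173 °C

Gap closes when ΔL₁ + ΔL₂ = 3.83 mm = 3.83×10⁻³ m
(α₁L₁ + α₂L₂)ΔT = g
α₁L₁ + α₂L₂ = 12×10⁻⁶×1.346 + 3.1×10⁻⁶×2.507 = 2.39237×10⁻⁵ m/K
ΔT = 3.83×10⁻³ / 2.39237×10⁻⁵ = 160.09 K
T = 12.8 + 160.09 = 172.89 °C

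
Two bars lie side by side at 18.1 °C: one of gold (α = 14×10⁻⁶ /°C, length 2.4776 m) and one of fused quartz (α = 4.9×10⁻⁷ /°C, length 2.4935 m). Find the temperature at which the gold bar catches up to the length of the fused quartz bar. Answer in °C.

Equal length when α₁L₁ΔT − α₂L₂ΔT = L₂ − L₁ = 1.59×10⁻² m
α₁L₁ = 3.46864×10⁻⁵, α₂L₂ = 1.221815×10⁻⁶ → Δ(αL) = 3.3464585×10⁻⁵ m/K
ΔT = 1.59×10⁻² / 3.3464585×10⁻⁵ = 475.129 K, so T = 18.1 + 475.129 = 493.229 °C

T = 493.2 °C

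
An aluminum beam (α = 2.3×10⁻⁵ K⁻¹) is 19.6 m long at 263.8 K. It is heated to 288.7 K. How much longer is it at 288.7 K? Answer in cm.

ΔL = 1.12 cm

|ΔT| = |288.7 − 263.8| = 24.9 K
ΔL = αL₀ΔT = (2.3×10⁻⁵)(19.6)(24.9) = 1.12×10⁻² m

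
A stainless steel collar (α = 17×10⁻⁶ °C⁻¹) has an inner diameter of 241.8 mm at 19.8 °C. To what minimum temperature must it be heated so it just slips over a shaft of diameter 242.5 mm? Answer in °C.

Required Δd = 242.5 − 241.8 = 0.7 mm
Δd = αd₀ΔT ⇒ ΔT = Δd/(αd₀) = 0.7 / (17×10⁻⁶ × 241.8) = 170.29 K
T_min = 19.8 + 170.29 = 190.09 °C

T = 190 °C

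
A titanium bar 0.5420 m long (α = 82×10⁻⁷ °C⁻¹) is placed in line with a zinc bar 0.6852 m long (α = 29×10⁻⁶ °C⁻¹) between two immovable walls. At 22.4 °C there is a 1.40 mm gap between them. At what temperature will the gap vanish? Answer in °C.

α₁L₁ = 4.4444×10⁻⁶ m/K, α₂L₂ = 1.98708×10⁻⁵ m/K → total 2.43152×10⁻⁵ m/K
ΔT = g/(α₁L₁+α₂L₂) = 1.40×10⁻³ / 2.43152×10⁻⁵ = 57.577 K
T = 22.4 + 57.577 = 79.977 °C

T = 80.0 °C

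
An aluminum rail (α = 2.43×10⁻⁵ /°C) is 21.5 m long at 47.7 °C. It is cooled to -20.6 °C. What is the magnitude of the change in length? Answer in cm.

|ΔT| = |-20.6 − 47.7| = 68.3 K
ΔL = αL₀ΔT = (2.43×10⁻⁵)(21.5)(68.3) = 3.57×10⁻² m

ΔL = 3.57 cm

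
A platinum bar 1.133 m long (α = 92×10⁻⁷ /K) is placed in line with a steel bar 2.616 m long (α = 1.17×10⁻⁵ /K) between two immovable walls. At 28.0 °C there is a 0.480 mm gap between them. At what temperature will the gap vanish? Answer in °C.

α₁L₁ = 1.04236×10⁻⁵ m/K, α₂L₂ = 3.06072×10⁻⁵ m/K → total 4.10308×10⁻⁵ m/K
ΔT = g/(α₁L₁+α₂L₂) = 4.80×10⁻⁴ / 4.10308×10⁻⁵ = 11.699 K
T = 28.0 + 11.699 = 39.699 °C

T = 39.7 °C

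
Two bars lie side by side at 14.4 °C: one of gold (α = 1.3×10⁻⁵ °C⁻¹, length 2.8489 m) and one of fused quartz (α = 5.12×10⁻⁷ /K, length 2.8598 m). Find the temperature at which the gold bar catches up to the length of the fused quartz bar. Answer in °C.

T = 320.8 °C

L₁(1 + α₁ΔT) = L₂(1 + α₂ΔT) ⇒ ΔT = (L₂ − L₁)/(α₁L₁ − α₂L₂)
L₂ − L₁ = 2.8598 − 2.8489 = 1.09×10⁻² m
α₁L₁ − α₂L₂ = 1.3×10⁻⁵×2.8489 − 5.12×10⁻⁷×2.8598 = 3.55714824×10⁻⁵ m/K
ΔT = 1.09×10⁻² / 3.55714824×10⁻⁵ = 306.425 K
T = 14.4 + 306.425 = 320.825 °C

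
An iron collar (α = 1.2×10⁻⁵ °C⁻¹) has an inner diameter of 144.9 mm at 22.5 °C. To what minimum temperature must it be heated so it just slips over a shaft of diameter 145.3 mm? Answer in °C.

Required Δd = 145.3 − 144.9 = 0.4 mm
Δd = αd₀ΔT ⇒ ΔT = Δd/(αd₀) = 0.4 / (1.2×10⁻⁵ × 144.9) = 230.04 K
T_min = 22.5 + 230.04 = 252.54 °C

T = 253 °C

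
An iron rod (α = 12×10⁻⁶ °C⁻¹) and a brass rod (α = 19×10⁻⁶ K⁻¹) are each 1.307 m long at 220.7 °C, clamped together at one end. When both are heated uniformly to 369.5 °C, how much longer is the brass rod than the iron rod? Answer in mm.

ΔT = 148.8 K
iron: ΔL = 12×10⁻⁶ × 1.307 m × 148.8 = 2.3338×10⁻³ m = 2.3338 mm
brass: ΔL = 19×10⁻⁶ × 1.307 m × 148.8 = 3.6952×10⁻³ m = 3.6952 mm
difference = 3.6952 − 2.3338 = 1.3614 mm

1.36 mm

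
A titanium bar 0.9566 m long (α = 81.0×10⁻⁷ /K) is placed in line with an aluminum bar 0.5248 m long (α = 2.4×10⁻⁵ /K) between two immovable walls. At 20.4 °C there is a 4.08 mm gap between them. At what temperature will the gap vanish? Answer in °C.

T = 221 °C

α₁L₁ = 7.74846×10⁻⁶ m/K, α₂L₂ = 1.25952×10⁻⁵ m/K → total 2.034366×10⁻⁵ m/K
ΔT = g/(α₁L₁+α₂L₂) = 4.08×10⁻³ / 2.034366×10⁻⁵ = 200.55 K
T = 20.4 + 200.55 = 220.95 °C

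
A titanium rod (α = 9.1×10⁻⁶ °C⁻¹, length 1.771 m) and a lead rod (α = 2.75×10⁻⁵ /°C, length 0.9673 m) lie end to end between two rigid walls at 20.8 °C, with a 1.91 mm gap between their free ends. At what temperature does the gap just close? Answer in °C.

T = 65.5 °C

Gap closes when ΔL₁ + ΔL₂ = 1.91 mm = 1.91×10⁻³ m
(α₁L₁ + α₂L₂)ΔT = g
α₁L₁ + α₂L₂ = 9.1×10⁻⁶×1.771 + 2.75×10⁻⁵×0.9673 = 4.271685×10⁻⁵ m/K
ΔT = 1.91×10⁻³ / 4.271685×10⁻⁵ = 44.713 K
T = 20.8 + 44.713 = 65.513 °C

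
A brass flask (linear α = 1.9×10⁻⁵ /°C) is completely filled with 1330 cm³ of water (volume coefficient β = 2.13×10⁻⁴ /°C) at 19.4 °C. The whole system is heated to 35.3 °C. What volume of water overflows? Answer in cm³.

The flask also expands: β_container ≈ 3α = 5.7×10⁻⁵ /K
Net overflow = V₀(β_liq − 3α_cont)ΔT
β − 3α = 2.13×10⁻⁴ − 5.7×10⁻⁵ = 1.56×10⁻⁴ /K; ΔT = 15.9 K
ΔV = 1330 × 1.56×10⁻⁴ × 15.9 = 3.30 cm³

3.30 cm³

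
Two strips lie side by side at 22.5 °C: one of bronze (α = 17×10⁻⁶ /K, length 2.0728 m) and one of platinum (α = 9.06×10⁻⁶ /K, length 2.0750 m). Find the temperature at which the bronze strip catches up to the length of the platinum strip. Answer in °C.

L₁(1 + α₁ΔT) = L₂(1 + α₂ΔT) ⇒ ΔT = (L₂ − L₁)/(α₁L₁ − α₂L₂)
L₂ − L₁ = 2.0750 − 2.0728 = 2.20×10⁻³ m
α₁L₁ − α₂L₂ = 17×10⁻⁶×2.0728 − 9.06×10⁻⁶×2.0750 = 1.64381×10⁻⁵ m/K
ΔT = 2.20×10⁻³ / 1.64381×10⁻⁵ = 133.835 K
T = 22.5 + 133.835 = 156.335 °C

T = 156.3 °C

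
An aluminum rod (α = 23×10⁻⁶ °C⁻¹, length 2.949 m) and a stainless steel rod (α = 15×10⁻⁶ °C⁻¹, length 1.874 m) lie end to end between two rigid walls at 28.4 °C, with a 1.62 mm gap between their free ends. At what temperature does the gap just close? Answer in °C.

Gap closes when ΔL₁ + ΔL₂ = 1.62 mm = 1.62×10⁻³ m
(α₁L₁ + α₂L₂)ΔT = g
α₁L₁ + α₂L₂ = 23×10⁻⁶×2.949 + 15×10⁻⁶×1.874 = 9.5937×10⁻⁵ m/K
ΔT = 1.62×10⁻³ / 9.5937×10⁻⁵ = 16.886 K
T = 28.4 + 16.886 = 45.286 °C

T = 45.3 °C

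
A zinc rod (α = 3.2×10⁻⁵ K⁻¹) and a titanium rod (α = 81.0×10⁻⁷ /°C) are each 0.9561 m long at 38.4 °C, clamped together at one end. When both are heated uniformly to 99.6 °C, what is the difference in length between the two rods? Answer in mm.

ΔT = 61.2 K
zinc: ΔL = 3.2×10⁻⁵ × 0.9561 m × 61.2 = 1.8724×10⁻³ m = 1.8724 mm
titanium: ΔL = 81.0×10⁻⁷ × 0.9561 m × 61.2 = 4.7396×10⁻⁴ m = 0.47396 mm
difference = 1.8724 − 0.47396 = 1.39844 mm

1.40 mm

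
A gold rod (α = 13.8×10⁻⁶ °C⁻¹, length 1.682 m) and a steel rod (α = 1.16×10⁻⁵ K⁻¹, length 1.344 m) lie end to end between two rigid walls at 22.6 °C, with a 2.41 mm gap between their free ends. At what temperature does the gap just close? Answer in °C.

T = 84.7 °C

Gap closes when ΔL₁ + ΔL₂ = 2.41 mm = 2.41×10⁻³ m
(α₁L₁ + α₂L₂)ΔT = g
α₁L₁ + α₂L₂ = 13.8×10⁻⁶×1.682 + 1.16×10⁻⁵×1.344 = 3.8802×10⁻⁵ m/K
ΔT = 2.41×10⁻³ / 3.8802×10⁻⁵ = 62.110 K
T = 22.6 + 62.110 = 84.710 °C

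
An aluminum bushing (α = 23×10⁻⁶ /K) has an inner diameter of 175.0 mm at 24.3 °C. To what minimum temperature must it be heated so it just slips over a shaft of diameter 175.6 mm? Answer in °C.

Required Δd = 175.6 − 175.0 = 0.6 mm
Δd = αd₀ΔT ⇒ ΔT = Δd/(αd₀) = 0.6 / (23×10⁻⁶ × 175.0) = 149.07 K
T_min = 24.3 + 149.07 = 173.37 °C

T = 173 °C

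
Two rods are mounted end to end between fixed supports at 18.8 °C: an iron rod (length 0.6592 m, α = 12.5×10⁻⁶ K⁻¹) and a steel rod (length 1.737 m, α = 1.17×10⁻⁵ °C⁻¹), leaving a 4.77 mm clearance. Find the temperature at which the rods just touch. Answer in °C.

T = 186 °C

Gap closes when ΔL₁ + ΔL₂ = 4.77 mm = 4.77×10⁻³ m
(α₁L₁ + α₂L₂)ΔT = g
α₁L₁ + α₂L₂ = 12.5×10⁻⁶×0.6592 + 1.17×10⁻⁵×1.737 = 2.85629×10⁻⁵ m/K
ΔT = 4.77×10⁻³ / 2.85629×10⁻⁵ = 167.00 K
T = 18.8 + 167.00 = 185.80 °C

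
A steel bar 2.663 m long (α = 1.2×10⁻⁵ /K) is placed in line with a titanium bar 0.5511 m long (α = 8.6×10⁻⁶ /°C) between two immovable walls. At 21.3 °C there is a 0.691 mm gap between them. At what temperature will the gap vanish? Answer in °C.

T = 40.1 °C

Gap closes when ΔL₁ + ΔL₂ = 0.691 mm = 6.91×10⁻⁴ m
(α₁L₁ + α₂L₂)ΔT = g
α₁L₁ + α₂L₂ = 1.2×10⁻⁵×2.663 + 8.6×10⁻⁶×0.5511 = 3.669546×10⁻⁵ m/K
ΔT = 6.91×10⁻⁴ / 3.669546×10⁻⁵ = 18.831 K
T = 21.3 + 18.831 = 40.131 °C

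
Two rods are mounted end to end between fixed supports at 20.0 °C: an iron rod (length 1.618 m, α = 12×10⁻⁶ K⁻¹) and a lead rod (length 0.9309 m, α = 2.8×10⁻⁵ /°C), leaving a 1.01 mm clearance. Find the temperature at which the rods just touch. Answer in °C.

T = 42.2 °C

α₁L₁ = 1.9416×10⁻⁵ m/K, α₂L₂ = 2.60652×10⁻⁵ m/K → total 4.54812×10⁻⁵ m/K
ΔT = g/(α₁L₁+α₂L₂) = 1.01×10⁻³ / 4.54812×10⁻⁵ = 22.207 K
T = 20.0 + 22.207 = 42.207 °C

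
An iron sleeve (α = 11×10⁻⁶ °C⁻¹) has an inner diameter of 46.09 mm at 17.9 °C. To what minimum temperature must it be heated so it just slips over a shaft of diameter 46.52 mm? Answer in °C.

T = 866 °C

Required Δd = 46.52 − 46.09 = 0.43 mm
Δd = αd₀ΔT ⇒ ΔT = Δd/(αd₀) = 0.43 / (11×10⁻⁶ × 46.09) = 848.14 K
T_min = 17.9 + 848.14 = 866.04 °C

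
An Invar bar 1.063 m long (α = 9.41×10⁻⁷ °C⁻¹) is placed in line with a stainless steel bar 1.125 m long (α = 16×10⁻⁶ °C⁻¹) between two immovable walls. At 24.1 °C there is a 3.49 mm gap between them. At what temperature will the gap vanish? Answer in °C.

Gap closes when ΔL₁ + ΔL₂ = 3.49 mm = 3.49×10⁻³ m
(α₁L₁ + α₂L₂)ΔT = g
α₁L₁ + α₂L₂ = 9.41×10⁻⁷×1.063 + 16×10⁻⁶×1.125 = 1.9000283×10⁻⁵ m/K
ΔT = 3.49×10⁻³ / 1.9000283×10⁻⁵ = 183.68 K
T = 24.1 + 183.68 = 207.78 °C

T = 208 °C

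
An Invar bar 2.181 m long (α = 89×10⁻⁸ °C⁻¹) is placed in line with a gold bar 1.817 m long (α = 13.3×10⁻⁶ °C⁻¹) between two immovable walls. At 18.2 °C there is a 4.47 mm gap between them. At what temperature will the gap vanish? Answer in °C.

T = 189 °C

α₁L₁ = 1.94109×10⁻⁶ m/K, α₂L₂ = 2.41661×10⁻⁵ m/K → total 2.610719×10⁻⁵ m/K
ΔT = g/(α₁L₁+α₂L₂) = 4.47×10⁻³ / 2.610719×10⁻⁵ = 171.22 K
T = 18.2 + 171.22 = 189.42 °C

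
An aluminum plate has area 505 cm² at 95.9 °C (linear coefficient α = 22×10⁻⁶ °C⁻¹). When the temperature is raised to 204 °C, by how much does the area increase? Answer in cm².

Area coefficient ≈ 2α; |ΔT| = 108.1 K
ΔA = 2αA₀ΔT = 2(22×10⁻⁶)(505)(108.1) = 2.40 cm²

ΔA = 2.40 cm²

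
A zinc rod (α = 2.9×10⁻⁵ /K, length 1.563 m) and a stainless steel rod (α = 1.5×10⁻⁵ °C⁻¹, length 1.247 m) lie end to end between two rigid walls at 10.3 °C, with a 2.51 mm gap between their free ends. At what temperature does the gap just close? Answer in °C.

α₁L₁ = 4.5327×10⁻⁵ m/K, α₂L₂ = 1.8705×10⁻⁵ m/K → total 6.4032×10⁻⁵ m/K
ΔT = g/(α₁L₁+α₂L₂) = 2.51×10⁻³ / 6.4032×10⁻⁵ = 39.199 K
T = 10.3 + 39.199 = 49.499 °C

T = 49.5 °C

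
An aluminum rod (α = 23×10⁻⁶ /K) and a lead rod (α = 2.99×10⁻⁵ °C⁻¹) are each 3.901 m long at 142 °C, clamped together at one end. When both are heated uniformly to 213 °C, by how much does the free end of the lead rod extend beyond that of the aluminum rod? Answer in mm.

1.91 mm

ΔT = 71 K
aluminum: ΔL = 23×10⁻⁶ × 3.901 m × 71 = 6.3703×10⁻³ m = 6.3703 mm
lead: ΔL = 2.99×10⁻⁵ × 3.901 m × 71 = 8.2814×10⁻³ m = 8.2814 mm
difference = 8.2814 − 6.3703 = 1.9111 mm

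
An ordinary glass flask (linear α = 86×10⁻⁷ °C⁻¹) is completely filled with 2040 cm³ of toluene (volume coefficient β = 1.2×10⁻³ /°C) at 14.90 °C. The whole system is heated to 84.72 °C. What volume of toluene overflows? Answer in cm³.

The flask also expands: β_container ≈ 3α = 2.58×10⁻⁵ /K
Net overflow = V₀(β_liq − 3α_cont)ΔT
β − 3α = 1.20×10⁻³ − 2.58×10⁻⁵ = 1.1742×10⁻³ /K; ΔT = 69.82 K
ΔV = 2040 × 1.1742×10⁻³ × 69.82 = 167 cm³

167 cm³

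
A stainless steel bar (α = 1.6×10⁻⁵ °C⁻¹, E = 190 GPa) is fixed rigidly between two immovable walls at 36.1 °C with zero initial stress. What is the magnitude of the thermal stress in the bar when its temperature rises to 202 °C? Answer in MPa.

Fully constrained: the free strain ε = αΔT is blocked, so σ = Eε = EαΔT.
|ΔT| = 165.9 K
σ = 190×10⁹ × 1.6×10⁻⁵ × 165.9 = 5.04×10⁸ Pa

σ = 504 MPa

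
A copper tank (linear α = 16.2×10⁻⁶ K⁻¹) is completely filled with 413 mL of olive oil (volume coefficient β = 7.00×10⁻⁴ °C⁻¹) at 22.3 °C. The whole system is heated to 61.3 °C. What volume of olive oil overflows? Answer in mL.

10.5 mL

The tank also expands: β_container ≈ 3α = 4.86×10⁻⁵ /K
Net overflow = V₀(β_liq − 3α_cont)ΔT
β − 3α = 7.00×10⁻⁴ − 4.86×10⁻⁵ = 6.514×10⁻⁴ /K; ΔT = 39.0 K
ΔV = 413 × 6.514×10⁻⁴ × 39.0 = 10.5 mL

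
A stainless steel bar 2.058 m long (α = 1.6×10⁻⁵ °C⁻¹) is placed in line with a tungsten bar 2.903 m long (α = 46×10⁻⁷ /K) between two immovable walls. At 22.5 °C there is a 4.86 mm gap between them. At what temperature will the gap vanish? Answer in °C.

Gap closes when ΔL₁ + ΔL₂ = 4.86 mm = 4.86×10⁻³ m
(α₁L₁ + α₂L₂)ΔT = g
α₁L₁ + α₂L₂ = 1.6×10⁻⁵×2.058 + 46×10⁻⁷×2.903 = 4.62818×10⁻⁵ m/K
ΔT = 4.86×10⁻³ / 4.62818×10⁻⁵ = 105.01 K
T = 22.5 + 105.01 = 127.51 °C

T = 128 °C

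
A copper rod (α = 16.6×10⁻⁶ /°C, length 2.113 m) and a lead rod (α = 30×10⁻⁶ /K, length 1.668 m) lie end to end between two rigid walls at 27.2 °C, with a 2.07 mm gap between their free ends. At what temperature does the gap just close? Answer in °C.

T = 51.5 °C

Gap closes when ΔL₁ + ΔL₂ = 2.07 mm = 2.07×10⁻³ m
(α₁L₁ + α₂L₂)ΔT = g
α₁L₁ + α₂L₂ = 16.6×10⁻⁶×2.113 + 30×10⁻⁶×1.668 = 8.51158×10⁻⁵ m/K
ΔT = 2.07×10⁻³ / 8.51158×10⁻⁵ = 24.320 K
T = 27.2 + 24.320 = 51.520 °C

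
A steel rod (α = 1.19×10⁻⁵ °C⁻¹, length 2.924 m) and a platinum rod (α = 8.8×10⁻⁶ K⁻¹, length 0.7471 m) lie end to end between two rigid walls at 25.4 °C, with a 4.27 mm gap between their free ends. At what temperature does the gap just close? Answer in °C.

T = 129 °C

α₁L₁ = 3.47956×10⁻⁵ m/K, α₂L₂ = 6.57448×10⁻⁶ m/K → total 4.137008×10⁻⁵ m/K
ΔT = g/(α₁L₁+α₂L₂) = 4.27×10⁻³ / 4.137008×10⁻⁵ = 103.21 K
T = 25.4 + 103.21 = 128.61 °C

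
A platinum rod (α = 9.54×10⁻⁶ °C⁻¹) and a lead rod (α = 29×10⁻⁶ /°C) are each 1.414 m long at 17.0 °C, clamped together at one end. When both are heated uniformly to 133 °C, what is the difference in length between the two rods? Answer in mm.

3.19 mm

ΔT = 116.0 K
platinum: ΔL = 9.54×10⁻⁶ × 1.414 m × 116.0 = 1.5648×10⁻³ m = 1.5648 mm
lead: ΔL = 29×10⁻⁶ × 1.414 m × 116.0 = 4.7567×10⁻³ m = 4.7567 mm
difference = 4.7567 − 1.5648 = 3.1919 mm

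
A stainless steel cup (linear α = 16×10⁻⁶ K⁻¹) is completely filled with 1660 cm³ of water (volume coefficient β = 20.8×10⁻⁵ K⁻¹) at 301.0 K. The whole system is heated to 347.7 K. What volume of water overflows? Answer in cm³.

12.4 cm³

The cup also expands: β_container ≈ 3α = 4.8×10⁻⁵ /K
Net overflow = V₀(β_liq − 3α_cont)ΔT
β − 3α = 2.08×10⁻⁴ − 4.8×10⁻⁵ = 1.60×10⁻⁴ /K; ΔT = 46.7 K
ΔV = 1660 × 1.60×10⁻⁴ × 46.7 = 12.4 cm³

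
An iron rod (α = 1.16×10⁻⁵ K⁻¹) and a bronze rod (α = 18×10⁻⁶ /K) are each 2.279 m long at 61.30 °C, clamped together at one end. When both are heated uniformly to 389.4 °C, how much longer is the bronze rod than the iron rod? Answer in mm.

ΔT = 328.10 K
iron: ΔL = 1.16×10⁻⁵ × 2.279 m × 328.10 = 8.6738×10⁻³ m = 8.6738 mm
bronze: ΔL = 18×10⁻⁶ × 2.279 m × 328.10 = 1.3459×10⁻² m = 13.459 mm
difference = 13.459 − 8.6738 = 4.7852 mm

4.79 mm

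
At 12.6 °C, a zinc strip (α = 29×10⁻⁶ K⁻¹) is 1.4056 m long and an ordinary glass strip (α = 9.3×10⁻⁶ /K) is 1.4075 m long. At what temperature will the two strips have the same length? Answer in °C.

L₁(1 + α₁ΔT) = L₂(1 + α₂ΔT) ⇒ ΔT = (L₂ − L₁)/(α₁L₁ − α₂L₂)
L₂ − L₁ = 1.4075 − 1.4056 = 1.90×10⁻³ m
α₁L₁ − α₂L₂ = 29×10⁻⁶×1.4056 − 9.3×10⁻⁶×1.4075 = 2.767265×10⁻⁵ m/K
ΔT = 1.90×10⁻³ / 2.767265×10⁻⁵ = 68.6599 K
T = 12.6 + 68.6599 = 81.2599 °C

T = 81.26 °C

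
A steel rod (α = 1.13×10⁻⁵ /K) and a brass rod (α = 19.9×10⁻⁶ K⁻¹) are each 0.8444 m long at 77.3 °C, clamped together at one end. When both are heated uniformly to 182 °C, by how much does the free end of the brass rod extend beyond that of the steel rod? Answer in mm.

0.760 mm

ΔT = 104.7 K
steel: ΔL = 1.13×10⁻⁵ × 0.8444 m × 104.7 = 9.9902×10⁻⁴ m = 0.99902 mm
brass: ΔL = 19.9×10⁻⁶ × 0.8444 m × 104.7 = 1.7593×10⁻³ m = 1.7593 mm
difference = 1.7593 − 0.99902 = 0.76028 mm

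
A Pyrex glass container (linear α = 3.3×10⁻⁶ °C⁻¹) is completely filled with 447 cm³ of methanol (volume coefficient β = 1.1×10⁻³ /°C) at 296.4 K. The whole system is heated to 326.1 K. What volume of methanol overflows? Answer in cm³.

14.5 cm³

The container also expands: β_container ≈ 3α = 9.9×10⁻⁶ /K
Net overflow = V₀(β_liq − 3α_cont)ΔT
β − 3α = 1.10×10⁻³ − 9.9×10⁻⁶ = 1.0901×10⁻³ /K; ΔT = 29.7 K
ΔV = 447 × 1.0901×10⁻³ × 29.7 = 14.5 cm³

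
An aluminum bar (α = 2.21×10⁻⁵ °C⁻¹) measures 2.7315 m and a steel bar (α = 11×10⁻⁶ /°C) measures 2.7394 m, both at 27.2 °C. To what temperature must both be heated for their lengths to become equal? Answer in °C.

T = 288.5 °C

Equal length when α₁L₁ΔT − α₂L₂ΔT = L₂ − L₁ = 7.90×10⁻³ m
α₁L₁ = 6.036615×10⁻⁵, α₂L₂ = 3.01334×10⁻⁵ → Δ(αL) = 3.023275×10⁻⁵ m/K
ΔT = 7.90×10⁻³ / 3.023275×10⁻⁵ = 261.306 K, so T = 27.2 + 261.306 = 288.506 °C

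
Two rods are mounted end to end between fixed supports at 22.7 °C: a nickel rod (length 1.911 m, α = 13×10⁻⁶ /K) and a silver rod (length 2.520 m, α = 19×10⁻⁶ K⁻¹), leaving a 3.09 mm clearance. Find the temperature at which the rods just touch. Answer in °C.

Gap closes when ΔL₁ + ΔL₂ = 3.09 mm = 3.09×10⁻³ m
(α₁L₁ + α₂L₂)ΔT = g
α₁L₁ + α₂L₂ = 13×10⁻⁶×1.911 + 19×10⁻⁶×2.520 = 7.2723×10⁻⁵ m/K
ΔT = 3.09×10⁻³ / 7.2723×10⁻⁵ = 42.490 K
T = 22.7 + 42.490 = 65.190 °C

T = 65.2 °C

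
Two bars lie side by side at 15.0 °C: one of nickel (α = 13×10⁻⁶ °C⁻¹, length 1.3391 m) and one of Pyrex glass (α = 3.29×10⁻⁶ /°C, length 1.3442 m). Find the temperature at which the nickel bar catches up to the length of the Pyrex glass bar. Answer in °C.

L₁(1 + α₁ΔT) = L₂(1 + α₂ΔT) ⇒ ΔT = (L₂ − L₁)/(α₁L₁ − α₂L₂)
L₂ − L₁ = 1.3442 − 1.3391 = 5.10×10⁻³ m
α₁L₁ − α₂L₂ = 13×10⁻⁶×1.3391 − 3.29×10⁻⁶×1.3442 = 1.2985882×10⁻⁵ m/K
ΔT = 5.10×10⁻³ / 1.2985882×10⁻⁵ = 392.734 K
T = 15.0 + 392.734 = 407.734 °C

T = 407.7 °C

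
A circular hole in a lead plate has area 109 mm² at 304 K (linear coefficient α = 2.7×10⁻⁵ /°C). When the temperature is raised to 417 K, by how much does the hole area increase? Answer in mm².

ΔA = 0.665 mm²

Area coefficient ≈ 2α; |ΔT| = 113 K
ΔA = 2αA₀ΔT = 2(2.7×10⁻⁵)(109)(113) = 0.665 mm²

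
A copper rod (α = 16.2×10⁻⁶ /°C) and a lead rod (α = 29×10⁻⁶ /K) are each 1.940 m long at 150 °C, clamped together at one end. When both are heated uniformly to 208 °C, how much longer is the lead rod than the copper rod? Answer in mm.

ΔT = 58 K
copper: ΔL = 16.2×10⁻⁶ × 1.940 m × 58 = 1.8228×10⁻³ m = 1.8228 mm
lead: ΔL = 29×10⁻⁶ × 1.940 m × 58 = 3.2631×10⁻³ m = 3.2631 mm
difference = 3.2631 − 1.8228 = 1.4403 mm

1.44 mm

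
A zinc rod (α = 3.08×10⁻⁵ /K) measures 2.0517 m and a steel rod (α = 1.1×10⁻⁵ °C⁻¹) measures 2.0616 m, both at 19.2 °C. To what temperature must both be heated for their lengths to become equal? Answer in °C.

L₁(1 + α₁ΔT) = L₂(1 + α₂ΔT) ⇒ ΔT = (L₂ − L₁)/(α₁L₁ − α₂L₂)
L₂ − L₁ = 2.0616 − 2.0517 = 9.90×10⁻³ m
α₁L₁ − α₂L₂ = 3.08×10⁻⁵×2.0517 − 1.1×10⁻⁵×2.0616 = 4.051476×10⁻⁵ m/K
ΔT = 9.90×10⁻³ / 4.051476×10⁻⁵ = 244.355 K
T = 19.2 + 244.355 = 263.555 °C

T = 263.6 °C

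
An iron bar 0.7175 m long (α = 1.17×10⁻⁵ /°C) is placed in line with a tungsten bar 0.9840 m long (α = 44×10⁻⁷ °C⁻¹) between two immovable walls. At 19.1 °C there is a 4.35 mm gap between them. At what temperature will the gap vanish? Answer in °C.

α₁L₁ = 8.39475×10⁻⁶ m/K, α₂L₂ = 4.3296×10⁻⁶ m/K → total 1.272435×10⁻⁵ m/K
ΔT = g/(α₁L₁+α₂L₂) = 4.35×10⁻³ / 1.272435×10⁻⁵ = 341.86 K
T = 19.1 + 341.86 = 360.96 °C

T = 361 °C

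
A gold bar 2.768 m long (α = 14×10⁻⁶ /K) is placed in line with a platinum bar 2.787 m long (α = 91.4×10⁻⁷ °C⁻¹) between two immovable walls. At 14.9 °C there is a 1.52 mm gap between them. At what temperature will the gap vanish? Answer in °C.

T = 38.6 °C

Gap closes when ΔL₁ + ΔL₂ = 1.52 mm = 1.52×10⁻³ m
(α₁L₁ + α₂L₂)ΔT = g
α₁L₁ + α₂L₂ = 14×10⁻⁶×2.768 + 91.4×10⁻⁷×2.787 = 6.422518×10⁻⁵ m/K
ΔT = 1.52×10⁻³ / 6.422518×10⁻⁵ = 23.667 K
T = 14.9 + 23.667 = 38.567 °C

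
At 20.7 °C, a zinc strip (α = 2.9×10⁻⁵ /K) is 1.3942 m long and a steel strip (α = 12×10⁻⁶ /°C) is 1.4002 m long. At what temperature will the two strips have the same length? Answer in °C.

Equal length when α₁L₁ΔT − α₂L₂ΔT = L₂ − L₁ = 6.00×10⁻³ m
α₁L₁ = 4.04318×10⁻⁵, α₂L₂ = 1.68024×10⁻⁵ → Δ(αL) = 2.36294×10⁻⁵ m/K
ΔT = 6.00×10⁻³ / 2.36294×10⁻⁵ = 253.921 K, so T = 20.7 + 253.921 = 274.621 °C

T = 274.6 °C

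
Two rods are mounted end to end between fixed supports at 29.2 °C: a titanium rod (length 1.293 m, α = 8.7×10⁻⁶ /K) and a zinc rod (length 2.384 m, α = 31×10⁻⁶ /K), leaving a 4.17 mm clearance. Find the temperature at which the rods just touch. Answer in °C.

Gap closes when ΔL₁ + ΔL₂ = 4.17 mm = 4.17×10⁻³ m
(α₁L₁ + α₂L₂)ΔT = g
α₁L₁ + α₂L₂ = 8.7×10⁻⁶×1.293 + 31×10⁻⁶×2.384 = 8.51531×10⁻⁵ m/K
ΔT = 4.17×10⁻³ / 8.51531×10⁻⁵ = 48.971 K
T = 29.2 + 48.971 = 78.171 °C

T = 78.2 °C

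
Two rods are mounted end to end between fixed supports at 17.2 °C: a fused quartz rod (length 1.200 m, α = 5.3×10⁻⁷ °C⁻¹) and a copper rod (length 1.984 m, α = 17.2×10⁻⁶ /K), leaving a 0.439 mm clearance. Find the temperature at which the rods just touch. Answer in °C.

Gap closes when ΔL₁ + ΔL₂ = 0.439 mm = 4.39×10⁻⁴ m
(α₁L₁ + α₂L₂)ΔT = g
α₁L₁ + α₂L₂ = 5.3×10⁻⁷×1.200 + 17.2×10⁻⁶×1.984 = 3.47608×10⁻⁵ m/K
ΔT = 4.39×10⁻⁴ / 3.47608×10⁻⁵ = 12.629 K
T = 17.2 + 12.629 = 29.829 °C

T = 29.8 °C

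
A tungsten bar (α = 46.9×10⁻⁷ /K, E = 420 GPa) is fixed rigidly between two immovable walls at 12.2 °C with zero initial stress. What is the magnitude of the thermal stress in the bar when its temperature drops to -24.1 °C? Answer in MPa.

Fully constrained: the free strain ε = αΔT is blocked, so σ = Eε = EαΔT.
|ΔT| = 36.3 K
σ = 420×10⁹ × 46.9×10⁻⁷ × 36.3 = 7.15×10⁷ Pa

σ = 71.5 MPa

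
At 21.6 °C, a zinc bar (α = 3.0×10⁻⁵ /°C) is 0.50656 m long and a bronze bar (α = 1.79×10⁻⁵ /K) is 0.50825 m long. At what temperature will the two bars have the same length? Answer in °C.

L₁(1 + α₁ΔT) = L₂(1 + α₂ΔT) ⇒ ΔT = (L₂ − L₁)/(α₁L₁ − α₂L₂)
L₂ − L₁ = 0.50825 − 0.50656 = 1.69×10⁻³ m
α₁L₁ − α₂L₂ = 3.0×10⁻⁵×0.50656 − 1.79×10⁻⁵×0.50825 = 6.099125×10⁻⁶ m/K
ΔT = 1.69×10⁻³ / 6.099125×10⁻⁶ = 277.089 K
T = 21.6 + 277.089 = 298.689 °C

T = 298.7 °C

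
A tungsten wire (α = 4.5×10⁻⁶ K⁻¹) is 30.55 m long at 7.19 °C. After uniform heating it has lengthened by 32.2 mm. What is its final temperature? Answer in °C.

T = 241 °C

ΔL = αL₀ΔT ⇒ ΔT = ΔL / (αL₀)
ΔT = 32.2×10⁻³ m / (4.5×10⁻⁶ × 30.55 m) = 234.22 K
T = 7.19 + 234.22 = 241.41 °C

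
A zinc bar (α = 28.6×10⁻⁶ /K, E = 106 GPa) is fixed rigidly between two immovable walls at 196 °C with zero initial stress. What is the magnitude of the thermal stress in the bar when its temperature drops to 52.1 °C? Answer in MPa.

Fully constrained: the free strain ε = αΔT is blocked, so σ = Eε = EαΔT.
|ΔT| = 143.9 K
σ = 106×10⁹ × 28.6×10⁻⁶ × 143.9 = 4.36×10⁸ Pa

σ = 436 MPa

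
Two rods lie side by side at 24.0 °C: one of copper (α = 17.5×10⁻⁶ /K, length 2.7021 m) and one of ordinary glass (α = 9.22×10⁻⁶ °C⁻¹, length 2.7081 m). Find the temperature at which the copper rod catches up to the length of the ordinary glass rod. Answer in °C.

L₁(1 + α₁ΔT) = L₂(1 + α₂ΔT) ⇒ ΔT = (L₂ − L₁)/(α₁L₁ − α₂L₂)
L₂ − L₁ = 2.7081 − 2.7021 = 6.00×10⁻³ m
α₁L₁ − α₂L₂ = 17.5×10⁻⁶×2.7021 − 9.22×10⁻⁶×2.7081 = 2.2318068×10⁻⁵ m/K
ΔT = 6.00×10⁻³ / 2.2318068×10⁻⁵ = 268.840 K
T = 24.0 + 268.840 = 292.840 °C

T = 292.8 °C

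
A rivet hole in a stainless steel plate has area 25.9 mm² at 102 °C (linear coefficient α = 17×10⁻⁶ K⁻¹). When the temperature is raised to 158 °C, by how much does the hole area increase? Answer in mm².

ΔA = 0.0493 mm²

Area coefficient ≈ 2α; |ΔT| = 56 K
ΔA = 2αA₀ΔT = 2(17×10⁻⁶)(25.9)(56) = 0.0493 mm²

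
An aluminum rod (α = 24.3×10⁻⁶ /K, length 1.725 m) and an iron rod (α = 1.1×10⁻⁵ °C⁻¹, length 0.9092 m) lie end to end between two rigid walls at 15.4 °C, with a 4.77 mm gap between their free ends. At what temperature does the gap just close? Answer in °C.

α₁L₁ = 4.19175×10⁻⁵ m/K, α₂L₂ = 1.00012×10⁻⁵ m/K → total 5.19187×10⁻⁵ m/K
ΔT = g/(α₁L₁+α₂L₂) = 4.77×10⁻³ / 5.19187×10⁻⁵ = 91.87 K
T = 15.4 + 91.87 = 107.27 °C

T = 107 °C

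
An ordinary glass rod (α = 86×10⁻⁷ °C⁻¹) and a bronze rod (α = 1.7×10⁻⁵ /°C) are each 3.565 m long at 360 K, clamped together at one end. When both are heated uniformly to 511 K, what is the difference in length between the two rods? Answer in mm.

ΔT = 151 K
ordinary glass: ΔL = 86×10⁻⁷ × 3.565 m × 151 = 4.6295×10⁻³ m = 4.6295 mm
bronze: ΔL = 1.7×10⁻⁵ × 3.565 m × 151 = 9.1514×10⁻³ m = 9.1514 mm
difference = 9.1514 − 4.6295 = 4.5219 mm

4.52 mm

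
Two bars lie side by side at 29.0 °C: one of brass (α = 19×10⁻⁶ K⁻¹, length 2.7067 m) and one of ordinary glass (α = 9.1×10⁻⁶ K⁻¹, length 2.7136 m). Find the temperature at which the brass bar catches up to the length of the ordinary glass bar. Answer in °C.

Equal length when α₁L₁ΔT − α₂L₂ΔT = L₂ − L₁ = 6.90×10⁻³ m
α₁L₁ = 5.14273×10⁻⁵, α₂L₂ = 2.469376×10⁻⁵ → Δ(αL) = 2.673354×10⁻⁵ m/K
ΔT = 6.90×10⁻³ / 2.673354×10⁻⁵ = 258.103 K, so T = 29.0 + 258.103 = 287.103 °C

T = 287.1 °C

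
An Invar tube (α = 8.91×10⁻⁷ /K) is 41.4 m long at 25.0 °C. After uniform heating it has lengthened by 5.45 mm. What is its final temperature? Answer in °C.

T = 173 °C

ΔL = αL₀ΔT ⇒ ΔT = ΔL / (αL₀)
ΔT = 5.45×10⁻³ m / (8.91×10⁻⁷ × 41.4 m) = 147.75 K
T = 25.0 + 147.75 = 172.75 °C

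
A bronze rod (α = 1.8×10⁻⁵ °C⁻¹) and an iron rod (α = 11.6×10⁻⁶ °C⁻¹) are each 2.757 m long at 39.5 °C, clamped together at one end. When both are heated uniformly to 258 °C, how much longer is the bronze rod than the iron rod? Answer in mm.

3.86 mm

ΔT = 218.5 K
bronze: ΔL = 1.8×10⁻⁵ × 2.757 m × 218.5 = 1.0843×10⁻² m = 10.843 mm
iron: ΔL = 11.6×10⁻⁶ × 2.757 m × 218.5 = 6.9879×10⁻³ m = 6.9879 mm
difference = 10.843 − 6.9879 = 3.8551 mm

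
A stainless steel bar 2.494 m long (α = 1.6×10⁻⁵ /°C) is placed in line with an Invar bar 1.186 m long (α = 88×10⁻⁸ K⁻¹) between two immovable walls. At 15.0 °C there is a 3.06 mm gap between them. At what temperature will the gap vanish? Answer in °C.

T = 89.7 °C

α₁L₁ = 3.9904×10⁻⁵ m/K, α₂L₂ = 1.04368×10⁻⁶ m/K → total 4.094768×10⁻⁵ m/K
ΔT = g/(α₁L₁+α₂L₂) = 3.06×10⁻³ / 4.094768×10⁻⁵ = 74.730 K
T = 15.0 + 74.730 = 89.730 °C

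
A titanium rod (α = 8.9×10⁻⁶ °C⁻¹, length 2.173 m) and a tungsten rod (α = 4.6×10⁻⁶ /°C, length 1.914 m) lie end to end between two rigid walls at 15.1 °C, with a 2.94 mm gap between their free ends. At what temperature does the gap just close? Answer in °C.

Gap closes when ΔL₁ + ΔL₂ = 2.94 mm = 2.94×10⁻³ m
(α₁L₁ + α₂L₂)ΔT = g
α₁L₁ + α₂L₂ = 8.9×10⁻⁶×2.173 + 4.6×10⁻⁶×1.914 = 2.81441×10⁻⁵ m/K
ΔT = 2.94×10⁻³ / 2.81441×10⁻⁵ = 104.46 K
T = 15.1 + 104.46 = 119.56 °C

T = 120 °C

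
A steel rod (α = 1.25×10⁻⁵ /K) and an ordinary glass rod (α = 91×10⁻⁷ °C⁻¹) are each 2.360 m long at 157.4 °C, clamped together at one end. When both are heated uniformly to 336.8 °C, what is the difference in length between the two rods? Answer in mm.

ΔT = 179.4 K
steel: ΔL = 1.25×10⁻⁵ × 2.360 m × 179.4 = 5.2923×10⁻³ m = 5.2923 mm
ordinary glass: ΔL = 91×10⁻⁷ × 2.360 m × 179.4 = 3.8528×10⁻³ m = 3.8528 mm
difference = 5.2923 − 3.8528 = 1.4395 mm

1.44 mm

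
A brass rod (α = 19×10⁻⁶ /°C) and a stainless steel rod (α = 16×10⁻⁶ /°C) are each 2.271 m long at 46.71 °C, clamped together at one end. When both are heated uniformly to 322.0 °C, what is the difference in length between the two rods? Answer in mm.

ΔT = 275.29 K
brass: ΔL = 19×10⁻⁶ × 2.271 m × 275.29 = 1.1878×10⁻² m = 11.878 mm
stainless steel: ΔL = 16×10⁻⁶ × 2.271 m × 275.29 = 1.0003×10⁻² m = 10.003 mm
difference = 11.878 − 10.003 = 1.875 mm

1.88 mm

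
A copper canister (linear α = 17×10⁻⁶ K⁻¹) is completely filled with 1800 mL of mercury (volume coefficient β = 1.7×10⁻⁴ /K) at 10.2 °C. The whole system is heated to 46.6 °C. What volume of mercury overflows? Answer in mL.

7.80 mL

The canister also expands: β_container ≈ 3α = 5.1×10⁻⁵ /K
Net overflow = V₀(β_liq − 3α_cont)ΔT
β − 3α = 1.70×10⁻⁴ − 5.1×10⁻⁵ = 1.19×10⁻⁴ /K; ΔT = 36.4 K
ΔV = 1800 × 1.19×10⁻⁴ × 36.4 = 7.80 mL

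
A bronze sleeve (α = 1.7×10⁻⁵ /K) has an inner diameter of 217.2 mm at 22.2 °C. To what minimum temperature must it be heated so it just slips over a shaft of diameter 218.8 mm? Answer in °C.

Required Δd = 218.8 − 217.2 = 1.6 mm
Δd = αd₀ΔT ⇒ ΔT = Δd/(αd₀) = 1.6 / (1.7×10⁻⁵ × 217.2) = 433.32 K
T_min = 22.2 + 433.32 = 455.52 °C

T = 456 °C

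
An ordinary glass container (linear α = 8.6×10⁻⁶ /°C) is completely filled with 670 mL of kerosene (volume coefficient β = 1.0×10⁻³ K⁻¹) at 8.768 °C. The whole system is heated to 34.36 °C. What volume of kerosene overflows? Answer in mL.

16.7 mL

The container also expands: β_container ≈ 3α = 2.58×10⁻⁵ /K
Net overflow = V₀(β_liq − 3α_cont)ΔT
β − 3α = 1.00×10⁻³ − 2.58×10⁻⁵ = 9.742×10⁻⁴ /K; ΔT = 25.592 K
ΔV = 670 × 9.742×10⁻⁴ × 25.592 = 16.7 mL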